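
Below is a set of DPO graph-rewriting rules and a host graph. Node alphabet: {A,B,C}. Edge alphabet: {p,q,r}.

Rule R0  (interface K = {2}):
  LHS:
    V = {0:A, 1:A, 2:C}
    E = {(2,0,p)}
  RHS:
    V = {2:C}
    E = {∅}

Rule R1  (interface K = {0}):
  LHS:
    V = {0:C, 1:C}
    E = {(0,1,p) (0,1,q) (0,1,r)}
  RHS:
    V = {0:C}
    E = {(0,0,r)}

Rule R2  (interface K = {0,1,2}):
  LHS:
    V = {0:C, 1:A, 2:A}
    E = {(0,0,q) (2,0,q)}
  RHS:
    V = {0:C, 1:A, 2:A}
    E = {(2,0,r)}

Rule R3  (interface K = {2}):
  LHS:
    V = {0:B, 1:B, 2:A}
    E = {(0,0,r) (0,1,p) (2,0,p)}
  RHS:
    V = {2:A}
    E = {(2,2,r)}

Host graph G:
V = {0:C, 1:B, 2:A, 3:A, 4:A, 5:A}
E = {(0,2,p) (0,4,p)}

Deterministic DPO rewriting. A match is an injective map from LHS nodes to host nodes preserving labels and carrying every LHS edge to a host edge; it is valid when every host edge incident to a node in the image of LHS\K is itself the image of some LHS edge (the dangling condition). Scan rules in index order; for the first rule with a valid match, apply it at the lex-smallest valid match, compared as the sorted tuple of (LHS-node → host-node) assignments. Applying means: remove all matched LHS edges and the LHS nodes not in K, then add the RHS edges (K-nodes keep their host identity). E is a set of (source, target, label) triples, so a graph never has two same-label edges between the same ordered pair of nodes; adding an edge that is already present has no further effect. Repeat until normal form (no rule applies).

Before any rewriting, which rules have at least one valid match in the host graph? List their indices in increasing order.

Answer: [R0]

Rewrite trace:
R0: 4 valid matches — {0↦2, 1↦3, 2↦0}, {0↦2, 1↦5, 2↦0}, {0↦4, 1↦3, 2↦0} (+1 more)
R1: no valid match — LHS pattern not found
R2: no valid match — LHS pattern not found
R3: no valid match — LHS pattern not found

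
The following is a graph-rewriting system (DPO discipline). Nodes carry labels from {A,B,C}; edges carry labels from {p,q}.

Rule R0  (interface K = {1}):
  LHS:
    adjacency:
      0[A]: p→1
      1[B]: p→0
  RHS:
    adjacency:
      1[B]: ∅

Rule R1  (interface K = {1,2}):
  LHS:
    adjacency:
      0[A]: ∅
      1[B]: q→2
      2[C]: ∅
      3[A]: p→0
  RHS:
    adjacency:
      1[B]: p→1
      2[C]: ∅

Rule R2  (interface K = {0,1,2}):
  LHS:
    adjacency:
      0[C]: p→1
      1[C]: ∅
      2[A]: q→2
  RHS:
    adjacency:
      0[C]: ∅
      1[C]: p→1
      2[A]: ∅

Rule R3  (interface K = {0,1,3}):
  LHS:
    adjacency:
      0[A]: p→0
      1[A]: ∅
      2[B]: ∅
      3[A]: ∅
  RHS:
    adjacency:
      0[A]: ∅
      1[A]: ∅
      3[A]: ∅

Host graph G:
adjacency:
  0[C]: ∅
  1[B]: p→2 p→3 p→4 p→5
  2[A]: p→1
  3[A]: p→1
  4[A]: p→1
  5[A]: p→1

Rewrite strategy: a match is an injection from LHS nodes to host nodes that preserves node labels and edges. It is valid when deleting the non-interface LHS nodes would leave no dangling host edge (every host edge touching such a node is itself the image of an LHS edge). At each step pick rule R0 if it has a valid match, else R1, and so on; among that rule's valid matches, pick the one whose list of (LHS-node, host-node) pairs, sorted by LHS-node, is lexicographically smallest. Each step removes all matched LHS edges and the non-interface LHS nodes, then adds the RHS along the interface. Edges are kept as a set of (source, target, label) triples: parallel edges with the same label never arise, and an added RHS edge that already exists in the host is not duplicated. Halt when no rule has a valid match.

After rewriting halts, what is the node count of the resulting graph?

[0] host  ⇒  6 nodes, 8 edges  {1-p->2 1-p->3 1-p->4 1-p->5 2-p->1 3-p->1 4-p->1 5-p->1}
[1] R0 @ {0↦2, 1↦1}  ⇒  5 nodes, 6 edges  {1-p->3 1-p->4 1-p->5 3-p->1 4-p->1 5-p->1}
[2] R0 @ {0↦3, 1↦1}  ⇒  4 nodes, 4 edges  {1-p->4 1-p->5 4-p->1 5-p->1}
[3] R0 @ {0↦4, 1↦1}  ⇒  3 nodes, 2 edges  {1-p->5 5-p->1}
[4] R0 @ {0↦5, 1↦1}  ⇒  2 nodes, 0 edges  {∅}
halt: no rule applies after step 4
NF nodes: {0:C, 1:B}

Answer: 2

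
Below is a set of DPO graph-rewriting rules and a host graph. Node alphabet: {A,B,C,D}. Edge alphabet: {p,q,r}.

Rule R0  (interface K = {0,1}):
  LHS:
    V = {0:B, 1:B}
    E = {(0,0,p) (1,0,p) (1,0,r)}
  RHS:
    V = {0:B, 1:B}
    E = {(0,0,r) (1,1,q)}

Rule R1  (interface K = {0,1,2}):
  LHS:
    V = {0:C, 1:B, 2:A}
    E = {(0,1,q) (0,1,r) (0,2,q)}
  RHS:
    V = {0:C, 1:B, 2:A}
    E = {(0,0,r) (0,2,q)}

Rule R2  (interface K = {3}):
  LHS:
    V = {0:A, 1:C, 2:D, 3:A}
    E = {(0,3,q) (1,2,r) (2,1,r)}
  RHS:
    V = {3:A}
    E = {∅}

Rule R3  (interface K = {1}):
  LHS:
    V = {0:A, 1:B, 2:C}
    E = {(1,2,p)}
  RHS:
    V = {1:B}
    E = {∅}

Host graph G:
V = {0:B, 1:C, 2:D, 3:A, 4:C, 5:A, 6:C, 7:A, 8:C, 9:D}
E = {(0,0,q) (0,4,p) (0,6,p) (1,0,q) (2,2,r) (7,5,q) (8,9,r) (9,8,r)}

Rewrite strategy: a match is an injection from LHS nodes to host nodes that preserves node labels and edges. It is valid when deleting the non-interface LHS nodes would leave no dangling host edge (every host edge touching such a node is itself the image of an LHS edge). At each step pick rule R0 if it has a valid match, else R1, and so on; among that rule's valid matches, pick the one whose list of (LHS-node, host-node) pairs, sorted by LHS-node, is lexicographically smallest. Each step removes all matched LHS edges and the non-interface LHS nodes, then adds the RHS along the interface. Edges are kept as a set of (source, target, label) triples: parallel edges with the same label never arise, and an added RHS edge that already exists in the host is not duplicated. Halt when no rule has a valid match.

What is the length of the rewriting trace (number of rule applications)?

start.  V:10 E:8  edges: 0-q->0 0-p->4 0-p->6 1-q->0 2-r->2 7-q->5 8-r->9 9-r->8
1. fire R2 via {0↦7, 1↦8, 2↦9, 3↦5}  →  V:7 E:5  edges: 0-q->0 0-p->4 0-p->6 1-q->0 2-r->2
2. fire R3 via {0↦3, 1↦0, 2↦4}  →  V:5 E:4  edges: 0-q->0 0-p->6 1-q->0 2-r->2
3. fire R3 via {0↦5, 1↦0, 2↦6}  →  V:3 E:3  edges: 0-q->0 1-q->0 2-r->2
halt: no rule applies after step 3

Answer: 3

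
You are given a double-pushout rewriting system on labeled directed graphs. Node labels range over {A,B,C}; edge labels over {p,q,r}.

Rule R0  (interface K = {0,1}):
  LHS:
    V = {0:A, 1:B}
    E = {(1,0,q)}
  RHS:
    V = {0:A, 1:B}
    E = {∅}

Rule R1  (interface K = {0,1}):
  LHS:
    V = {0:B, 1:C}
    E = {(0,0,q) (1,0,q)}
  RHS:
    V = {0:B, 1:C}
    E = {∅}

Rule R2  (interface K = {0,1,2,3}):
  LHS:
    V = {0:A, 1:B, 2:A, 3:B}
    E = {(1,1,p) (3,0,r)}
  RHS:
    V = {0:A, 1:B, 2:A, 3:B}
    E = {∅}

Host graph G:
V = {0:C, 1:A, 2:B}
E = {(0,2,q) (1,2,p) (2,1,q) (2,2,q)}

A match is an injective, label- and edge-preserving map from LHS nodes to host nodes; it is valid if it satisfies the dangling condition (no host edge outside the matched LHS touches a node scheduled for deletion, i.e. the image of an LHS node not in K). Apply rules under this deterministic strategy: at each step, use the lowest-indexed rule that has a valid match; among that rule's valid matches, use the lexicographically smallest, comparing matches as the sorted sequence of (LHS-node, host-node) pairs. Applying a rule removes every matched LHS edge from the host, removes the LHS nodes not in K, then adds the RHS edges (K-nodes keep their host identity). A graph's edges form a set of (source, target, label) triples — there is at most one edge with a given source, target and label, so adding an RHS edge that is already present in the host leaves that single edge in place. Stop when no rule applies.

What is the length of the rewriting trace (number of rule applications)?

Answer: 2

Derivation:
start.  V:3 E:4  edges: 0-q->2 1-p->2 2-q->1 2-q->2
1. fire R0 via {0↦1, 1↦2}  →  V:3 E:3  edges: 0-q->2 1-p->2 2-q->2
2. fire R1 via {0↦2, 1↦0}  →  V:3 E:1  edges: 1-p->2
final graph: no rule applies after step 2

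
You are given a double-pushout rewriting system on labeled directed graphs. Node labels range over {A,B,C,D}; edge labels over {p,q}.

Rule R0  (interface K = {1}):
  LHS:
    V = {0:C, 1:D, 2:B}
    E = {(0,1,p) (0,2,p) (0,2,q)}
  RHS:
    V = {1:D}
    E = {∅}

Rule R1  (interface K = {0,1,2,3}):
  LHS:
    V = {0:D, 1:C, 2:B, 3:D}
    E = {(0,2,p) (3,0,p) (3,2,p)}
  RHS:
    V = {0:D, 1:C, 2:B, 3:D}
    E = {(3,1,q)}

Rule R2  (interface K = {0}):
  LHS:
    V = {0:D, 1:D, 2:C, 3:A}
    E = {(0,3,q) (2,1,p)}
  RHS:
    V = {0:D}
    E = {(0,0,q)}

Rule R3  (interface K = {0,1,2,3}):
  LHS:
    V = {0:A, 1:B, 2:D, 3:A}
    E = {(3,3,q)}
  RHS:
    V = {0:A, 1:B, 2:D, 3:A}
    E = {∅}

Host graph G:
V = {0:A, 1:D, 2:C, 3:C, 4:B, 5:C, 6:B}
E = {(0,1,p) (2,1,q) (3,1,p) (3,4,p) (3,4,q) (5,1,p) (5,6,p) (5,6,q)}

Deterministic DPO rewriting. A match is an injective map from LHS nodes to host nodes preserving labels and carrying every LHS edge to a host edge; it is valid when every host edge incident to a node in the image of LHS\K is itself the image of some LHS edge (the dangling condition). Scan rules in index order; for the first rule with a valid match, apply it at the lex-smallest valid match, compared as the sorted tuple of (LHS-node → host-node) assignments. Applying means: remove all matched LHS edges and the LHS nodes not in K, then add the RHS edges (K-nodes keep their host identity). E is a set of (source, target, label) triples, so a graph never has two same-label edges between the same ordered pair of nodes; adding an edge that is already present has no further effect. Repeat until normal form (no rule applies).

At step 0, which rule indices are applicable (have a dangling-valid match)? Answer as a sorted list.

Answer: [R0]

Derivation:
R0: 2 valid matches — {0↦3, 1↦1, 2↦4}, {0↦5, 1↦1, 2↦6}
R1: no valid match — LHS pattern not found
R2: no valid match — LHS pattern not found
R3: no valid match — LHS pattern not found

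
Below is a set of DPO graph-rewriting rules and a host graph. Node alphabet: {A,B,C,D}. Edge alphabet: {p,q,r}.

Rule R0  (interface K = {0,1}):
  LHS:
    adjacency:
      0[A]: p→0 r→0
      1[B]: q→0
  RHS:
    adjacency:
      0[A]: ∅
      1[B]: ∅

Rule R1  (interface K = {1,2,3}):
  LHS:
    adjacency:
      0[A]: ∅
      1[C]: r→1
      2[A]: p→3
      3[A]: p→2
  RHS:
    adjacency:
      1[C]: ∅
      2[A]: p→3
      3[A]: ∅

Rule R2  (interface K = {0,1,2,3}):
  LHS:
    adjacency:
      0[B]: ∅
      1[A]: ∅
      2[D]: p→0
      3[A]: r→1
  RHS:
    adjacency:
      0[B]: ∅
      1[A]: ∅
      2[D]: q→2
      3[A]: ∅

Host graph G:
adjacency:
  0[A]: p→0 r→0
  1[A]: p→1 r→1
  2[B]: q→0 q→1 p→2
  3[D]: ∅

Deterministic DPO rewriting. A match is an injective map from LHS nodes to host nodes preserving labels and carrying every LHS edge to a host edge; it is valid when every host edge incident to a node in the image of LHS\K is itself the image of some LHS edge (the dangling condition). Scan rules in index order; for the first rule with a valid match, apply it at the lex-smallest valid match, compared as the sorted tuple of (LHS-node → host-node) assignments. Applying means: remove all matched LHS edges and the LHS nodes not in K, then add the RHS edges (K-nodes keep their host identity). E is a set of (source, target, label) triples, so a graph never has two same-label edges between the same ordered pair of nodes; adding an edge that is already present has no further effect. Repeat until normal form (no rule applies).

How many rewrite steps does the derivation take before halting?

[0] host  ⇒  4 nodes, 7 edges  {0-p->0 0-r->0 1-p->1 1-r->1 2-q->0 2-q->1 2-p->2}
[1] R0 @ {0↦0, 1↦2}  ⇒  4 nodes, 4 edges  {1-p->1 1-r->1 2-q->1 2-p->2}
[2] R0 @ {0↦1, 1↦2}  ⇒  4 nodes, 1 edges  {2-p->2}
halt: no rule applies after step 2

Answer: 2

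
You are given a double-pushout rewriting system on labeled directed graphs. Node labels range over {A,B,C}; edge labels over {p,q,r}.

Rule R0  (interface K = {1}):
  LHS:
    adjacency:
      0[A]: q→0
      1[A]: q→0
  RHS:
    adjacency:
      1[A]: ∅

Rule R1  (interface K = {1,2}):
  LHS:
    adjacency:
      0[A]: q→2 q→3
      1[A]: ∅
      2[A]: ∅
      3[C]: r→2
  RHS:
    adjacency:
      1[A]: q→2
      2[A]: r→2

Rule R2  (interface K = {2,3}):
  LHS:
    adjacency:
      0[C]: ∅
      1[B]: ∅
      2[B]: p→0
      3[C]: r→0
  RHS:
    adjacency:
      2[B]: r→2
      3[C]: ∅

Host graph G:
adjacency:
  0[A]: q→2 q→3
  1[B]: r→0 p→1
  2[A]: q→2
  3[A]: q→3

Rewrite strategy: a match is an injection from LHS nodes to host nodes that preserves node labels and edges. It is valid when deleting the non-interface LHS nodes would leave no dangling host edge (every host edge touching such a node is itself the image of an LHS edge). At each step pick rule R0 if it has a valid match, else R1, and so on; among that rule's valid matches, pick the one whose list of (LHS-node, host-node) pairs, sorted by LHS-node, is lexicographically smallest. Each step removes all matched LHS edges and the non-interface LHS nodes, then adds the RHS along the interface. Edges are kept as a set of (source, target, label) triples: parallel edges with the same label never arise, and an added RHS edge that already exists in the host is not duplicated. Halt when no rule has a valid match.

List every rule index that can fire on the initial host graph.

R0: 2 valid matches — {0↦2, 1↦0}, {0↦3, 1↦0}
R1: no valid match — LHS pattern not found
R2: no valid match — LHS pattern not found

Answer: [R0]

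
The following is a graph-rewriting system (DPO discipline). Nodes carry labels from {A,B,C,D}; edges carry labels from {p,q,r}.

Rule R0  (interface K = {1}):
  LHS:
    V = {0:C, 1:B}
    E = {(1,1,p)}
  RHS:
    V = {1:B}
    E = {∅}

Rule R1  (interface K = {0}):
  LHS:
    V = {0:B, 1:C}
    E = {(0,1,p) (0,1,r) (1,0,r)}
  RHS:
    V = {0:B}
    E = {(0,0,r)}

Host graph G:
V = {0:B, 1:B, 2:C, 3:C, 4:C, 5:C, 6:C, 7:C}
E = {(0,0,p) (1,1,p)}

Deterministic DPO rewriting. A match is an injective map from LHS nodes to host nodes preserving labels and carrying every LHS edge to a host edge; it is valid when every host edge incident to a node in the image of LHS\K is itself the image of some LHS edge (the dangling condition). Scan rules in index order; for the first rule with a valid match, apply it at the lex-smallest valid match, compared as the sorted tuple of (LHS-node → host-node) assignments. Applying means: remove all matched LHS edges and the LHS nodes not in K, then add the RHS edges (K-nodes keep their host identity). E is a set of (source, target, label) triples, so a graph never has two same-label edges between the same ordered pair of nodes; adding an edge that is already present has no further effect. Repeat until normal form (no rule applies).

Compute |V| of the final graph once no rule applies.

Answer: 6

Steps:
initial: |V|=8 |E|=2  E = 0-p->0 1-p->1
step 1: apply R0 at {0↦2, 1↦0}  → |V|=7 |E|=1  E = 1-p->1
step 2: apply R0 at {0↦3, 1↦1}  → |V|=6 |E|=0  E = ∅
halt: no rule applies after step 2
NF nodes: {0:B, 1:B, 4:C, 5:C, 6:C, 7:C}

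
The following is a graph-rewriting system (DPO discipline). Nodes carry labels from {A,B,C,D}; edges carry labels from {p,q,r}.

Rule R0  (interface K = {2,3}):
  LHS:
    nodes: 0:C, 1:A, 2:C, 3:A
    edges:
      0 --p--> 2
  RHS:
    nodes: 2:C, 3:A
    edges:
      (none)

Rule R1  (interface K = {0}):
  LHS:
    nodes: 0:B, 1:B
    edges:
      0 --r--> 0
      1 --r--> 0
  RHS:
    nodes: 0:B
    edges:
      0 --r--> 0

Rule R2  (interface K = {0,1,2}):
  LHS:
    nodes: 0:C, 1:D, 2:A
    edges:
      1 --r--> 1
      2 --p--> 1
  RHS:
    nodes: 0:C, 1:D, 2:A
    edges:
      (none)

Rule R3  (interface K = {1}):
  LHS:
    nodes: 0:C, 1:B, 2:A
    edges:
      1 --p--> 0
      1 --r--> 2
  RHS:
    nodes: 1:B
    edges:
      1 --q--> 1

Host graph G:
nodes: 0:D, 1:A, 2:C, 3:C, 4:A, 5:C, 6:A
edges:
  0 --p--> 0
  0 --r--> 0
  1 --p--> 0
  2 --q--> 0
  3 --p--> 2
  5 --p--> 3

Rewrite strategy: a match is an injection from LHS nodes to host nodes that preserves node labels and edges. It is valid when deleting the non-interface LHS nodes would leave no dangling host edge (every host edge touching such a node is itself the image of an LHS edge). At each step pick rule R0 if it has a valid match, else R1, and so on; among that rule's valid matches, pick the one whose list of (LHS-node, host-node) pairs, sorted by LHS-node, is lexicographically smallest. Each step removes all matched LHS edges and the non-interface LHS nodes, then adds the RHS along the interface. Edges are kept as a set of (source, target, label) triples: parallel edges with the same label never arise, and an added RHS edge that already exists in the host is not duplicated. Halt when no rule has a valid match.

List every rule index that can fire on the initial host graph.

Answer: [R0,R2]

Steps:
R0: 4 valid matches — {0↦5, 1↦4, 2↦3, 3↦1}, {0↦5, 1↦4, 2↦3, 3↦6}, {0↦5, 1↦6, 2↦3, 3↦1} (+1 more)
R1: no valid match — LHS pattern not found
R2: 3 valid matches — {0↦2, 1↦0, 2↦1}, {0↦3, 1↦0, 2↦1}, {0↦5, 1↦0, 2↦1}
R3: no valid match — LHS pattern not found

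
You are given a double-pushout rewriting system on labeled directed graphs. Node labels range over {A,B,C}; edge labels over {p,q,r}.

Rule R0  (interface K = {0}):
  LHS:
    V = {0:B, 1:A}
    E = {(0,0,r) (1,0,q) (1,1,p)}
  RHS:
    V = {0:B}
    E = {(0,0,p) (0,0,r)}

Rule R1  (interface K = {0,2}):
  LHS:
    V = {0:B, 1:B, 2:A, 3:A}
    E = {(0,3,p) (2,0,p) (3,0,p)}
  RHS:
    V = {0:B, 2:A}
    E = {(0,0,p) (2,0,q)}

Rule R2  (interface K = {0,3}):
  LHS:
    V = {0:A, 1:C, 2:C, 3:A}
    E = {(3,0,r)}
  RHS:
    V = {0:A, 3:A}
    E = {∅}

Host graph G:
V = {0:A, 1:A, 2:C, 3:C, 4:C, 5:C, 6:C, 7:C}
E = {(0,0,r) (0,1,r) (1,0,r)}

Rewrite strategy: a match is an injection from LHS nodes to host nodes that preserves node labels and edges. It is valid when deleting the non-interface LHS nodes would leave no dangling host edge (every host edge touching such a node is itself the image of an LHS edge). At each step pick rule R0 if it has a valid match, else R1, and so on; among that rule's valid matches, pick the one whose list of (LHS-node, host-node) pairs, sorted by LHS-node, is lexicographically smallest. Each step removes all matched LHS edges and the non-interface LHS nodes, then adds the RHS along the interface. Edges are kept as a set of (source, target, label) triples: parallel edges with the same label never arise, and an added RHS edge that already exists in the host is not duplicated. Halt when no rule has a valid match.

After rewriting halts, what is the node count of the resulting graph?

Answer: 4

Rewrite trace:
start.  V:8 E:3  edges: 0-r->0 0-r->1 1-r->0
1. fire R2 via {0↦0, 1↦2, 2↦3, 3↦1}  →  V:6 E:2  edges: 0-r->0 0-r->1
2. fire R2 via {0↦1, 1↦4, 2↦5, 3↦0}  →  V:4 E:1  edges: 0-r->0
final graph: no rule applies after step 2
NF nodes: {0:A, 1:A, 6:C, 7:C}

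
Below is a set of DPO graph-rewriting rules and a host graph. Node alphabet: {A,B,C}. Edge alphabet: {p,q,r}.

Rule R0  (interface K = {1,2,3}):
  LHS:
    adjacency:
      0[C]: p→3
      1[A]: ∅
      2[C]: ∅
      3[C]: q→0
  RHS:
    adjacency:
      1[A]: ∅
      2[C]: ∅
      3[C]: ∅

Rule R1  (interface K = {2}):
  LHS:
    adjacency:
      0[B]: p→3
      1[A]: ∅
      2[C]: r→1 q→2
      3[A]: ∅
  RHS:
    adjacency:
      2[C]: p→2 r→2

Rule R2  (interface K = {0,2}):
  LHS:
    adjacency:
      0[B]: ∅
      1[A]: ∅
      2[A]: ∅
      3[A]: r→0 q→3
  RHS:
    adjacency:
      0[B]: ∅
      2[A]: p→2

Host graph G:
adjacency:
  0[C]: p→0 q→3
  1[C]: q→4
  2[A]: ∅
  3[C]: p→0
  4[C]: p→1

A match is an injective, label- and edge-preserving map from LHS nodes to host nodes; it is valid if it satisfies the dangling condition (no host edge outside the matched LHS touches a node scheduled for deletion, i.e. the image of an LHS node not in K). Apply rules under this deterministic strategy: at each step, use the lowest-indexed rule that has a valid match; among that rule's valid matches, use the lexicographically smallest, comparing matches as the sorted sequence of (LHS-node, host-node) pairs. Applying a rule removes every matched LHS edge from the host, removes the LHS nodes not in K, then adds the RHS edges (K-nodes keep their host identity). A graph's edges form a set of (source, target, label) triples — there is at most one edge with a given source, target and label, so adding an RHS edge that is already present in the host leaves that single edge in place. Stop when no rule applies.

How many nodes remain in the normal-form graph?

[0] host  ⇒  5 nodes, 5 edges  {0-p->0 0-q->3 1-q->4 3-p->0 4-p->1}
[1] R0 @ {0↦3, 1↦2, 2↦1, 3↦0}  ⇒  4 nodes, 3 edges  {0-p->0 1-q->4 4-p->1}
[2] R0 @ {0↦4, 1↦2, 2↦0, 3↦1}  ⇒  3 nodes, 1 edges  {0-p->0}
halt: no rule applies after step 2
NF nodes: {0:C, 1:C, 2:A}

Answer: 3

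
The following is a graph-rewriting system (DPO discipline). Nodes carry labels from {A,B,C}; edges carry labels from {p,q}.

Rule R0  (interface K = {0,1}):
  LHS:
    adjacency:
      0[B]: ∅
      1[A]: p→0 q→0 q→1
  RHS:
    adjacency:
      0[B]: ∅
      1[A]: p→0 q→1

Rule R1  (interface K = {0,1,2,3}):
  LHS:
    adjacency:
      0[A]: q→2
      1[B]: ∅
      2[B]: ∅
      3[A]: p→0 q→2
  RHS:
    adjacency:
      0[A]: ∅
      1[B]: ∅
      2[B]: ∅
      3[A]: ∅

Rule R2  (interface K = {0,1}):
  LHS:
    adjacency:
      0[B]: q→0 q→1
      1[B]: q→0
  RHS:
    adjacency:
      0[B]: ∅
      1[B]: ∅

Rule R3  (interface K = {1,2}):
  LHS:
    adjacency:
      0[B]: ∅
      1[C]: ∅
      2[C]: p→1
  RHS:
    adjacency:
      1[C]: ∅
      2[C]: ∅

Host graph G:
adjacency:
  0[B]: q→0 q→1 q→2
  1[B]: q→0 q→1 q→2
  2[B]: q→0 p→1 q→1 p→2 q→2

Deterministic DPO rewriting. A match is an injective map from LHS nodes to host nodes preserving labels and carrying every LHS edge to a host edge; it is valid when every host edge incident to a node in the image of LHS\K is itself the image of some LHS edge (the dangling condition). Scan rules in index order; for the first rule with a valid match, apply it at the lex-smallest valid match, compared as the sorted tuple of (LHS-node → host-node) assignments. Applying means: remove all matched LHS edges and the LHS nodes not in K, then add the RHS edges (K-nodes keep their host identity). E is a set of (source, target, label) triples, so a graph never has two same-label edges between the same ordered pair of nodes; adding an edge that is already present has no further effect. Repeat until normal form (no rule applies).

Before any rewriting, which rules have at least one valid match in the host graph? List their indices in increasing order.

Answer: [R2]

Steps:
R0: no valid match — LHS pattern not found
R1: no valid match — LHS pattern not found
R2: 6 valid matches — {0↦0, 1↦1}, {0↦0, 1↦2}, {0↦1, 1↦0} (+3 more)
R3: no valid match — LHS pattern not found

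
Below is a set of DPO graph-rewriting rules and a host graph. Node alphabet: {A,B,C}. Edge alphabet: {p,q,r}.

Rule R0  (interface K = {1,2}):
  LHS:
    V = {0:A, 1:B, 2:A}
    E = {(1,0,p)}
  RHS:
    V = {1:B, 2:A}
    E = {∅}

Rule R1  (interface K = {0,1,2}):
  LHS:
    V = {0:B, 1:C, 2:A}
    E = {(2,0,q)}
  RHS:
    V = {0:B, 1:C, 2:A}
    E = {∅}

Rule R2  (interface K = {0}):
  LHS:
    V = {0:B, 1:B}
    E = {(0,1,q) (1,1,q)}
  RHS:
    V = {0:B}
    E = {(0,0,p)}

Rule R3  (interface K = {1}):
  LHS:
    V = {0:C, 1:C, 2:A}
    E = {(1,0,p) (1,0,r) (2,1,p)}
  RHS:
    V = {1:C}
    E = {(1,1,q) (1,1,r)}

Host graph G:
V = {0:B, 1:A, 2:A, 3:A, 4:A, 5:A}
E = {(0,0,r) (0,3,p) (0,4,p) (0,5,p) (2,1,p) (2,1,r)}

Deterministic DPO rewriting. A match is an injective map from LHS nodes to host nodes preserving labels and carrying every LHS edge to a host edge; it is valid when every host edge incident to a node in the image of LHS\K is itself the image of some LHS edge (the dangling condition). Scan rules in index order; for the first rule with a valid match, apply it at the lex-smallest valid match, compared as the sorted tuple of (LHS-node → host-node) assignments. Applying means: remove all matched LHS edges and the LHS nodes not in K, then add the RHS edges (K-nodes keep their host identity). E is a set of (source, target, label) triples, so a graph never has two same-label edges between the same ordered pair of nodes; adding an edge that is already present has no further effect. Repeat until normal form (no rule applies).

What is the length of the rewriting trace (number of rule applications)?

Answer: 3

Derivation:
start.  V:6 E:6  edges: 0-r->0 0-p->3 0-p->4 0-p->5 2-p->1 2-r->1
1. fire R0 via {0↦3, 1↦0, 2↦1}  →  V:5 E:5  edges: 0-r->0 0-p->4 0-p->5 2-p->1 2-r->1
2. fire R0 via {0↦4, 1↦0, 2↦1}  →  V:4 E:4  edges: 0-r->0 0-p->5 2-p->1 2-r->1
3. fire R0 via {0↦5, 1↦0, 2↦1}  →  V:3 E:3  edges: 0-r->0 2-p->1 2-r->1
normal form: no rule applies after step 3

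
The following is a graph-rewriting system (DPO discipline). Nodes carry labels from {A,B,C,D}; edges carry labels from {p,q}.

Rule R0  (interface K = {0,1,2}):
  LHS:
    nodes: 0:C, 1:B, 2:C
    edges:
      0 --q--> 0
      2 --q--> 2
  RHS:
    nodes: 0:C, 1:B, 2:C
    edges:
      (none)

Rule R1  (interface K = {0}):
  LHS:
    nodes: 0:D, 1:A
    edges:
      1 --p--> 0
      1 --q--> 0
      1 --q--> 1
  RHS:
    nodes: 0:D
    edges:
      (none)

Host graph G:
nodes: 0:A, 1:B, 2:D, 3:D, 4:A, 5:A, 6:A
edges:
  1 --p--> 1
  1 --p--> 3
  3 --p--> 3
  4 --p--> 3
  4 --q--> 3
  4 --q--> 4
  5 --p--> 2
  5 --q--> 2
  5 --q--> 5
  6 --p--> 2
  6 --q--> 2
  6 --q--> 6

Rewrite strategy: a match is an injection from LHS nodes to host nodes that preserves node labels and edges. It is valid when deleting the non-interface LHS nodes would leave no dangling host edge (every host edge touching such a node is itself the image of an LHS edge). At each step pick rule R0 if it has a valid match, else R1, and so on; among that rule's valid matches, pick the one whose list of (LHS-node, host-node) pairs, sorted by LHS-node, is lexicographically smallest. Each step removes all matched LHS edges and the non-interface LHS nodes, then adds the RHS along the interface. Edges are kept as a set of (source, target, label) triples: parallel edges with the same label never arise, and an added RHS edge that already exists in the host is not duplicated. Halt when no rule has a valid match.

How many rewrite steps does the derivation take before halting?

Answer: 3

Rewrite trace:
start.  V:7 E:12  edges: 1-p->1 1-p->3 3-p->3 4-p->3 4-q->3 4-q->4 5-p->2 5-q->2 5-q->5 6-p->2 6-q->2 6-q->6
1. fire R1 via {0↦2, 1↦5}  →  V:6 E:9  edges: 1-p->1 1-p->3 3-p->3 4-p->3 4-q->3 4-q->4 6-p->2 6-q->2 6-q->6
2. fire R1 via {0↦2, 1↦6}  →  V:5 E:6  edges: 1-p->1 1-p->3 3-p->3 4-p->3 4-q->3 4-q->4
3. fire R1 via {0↦3, 1↦4}  →  V:4 E:3  edges: 1-p->1 1-p->3 3-p->3
final graph: no rule applies after step 3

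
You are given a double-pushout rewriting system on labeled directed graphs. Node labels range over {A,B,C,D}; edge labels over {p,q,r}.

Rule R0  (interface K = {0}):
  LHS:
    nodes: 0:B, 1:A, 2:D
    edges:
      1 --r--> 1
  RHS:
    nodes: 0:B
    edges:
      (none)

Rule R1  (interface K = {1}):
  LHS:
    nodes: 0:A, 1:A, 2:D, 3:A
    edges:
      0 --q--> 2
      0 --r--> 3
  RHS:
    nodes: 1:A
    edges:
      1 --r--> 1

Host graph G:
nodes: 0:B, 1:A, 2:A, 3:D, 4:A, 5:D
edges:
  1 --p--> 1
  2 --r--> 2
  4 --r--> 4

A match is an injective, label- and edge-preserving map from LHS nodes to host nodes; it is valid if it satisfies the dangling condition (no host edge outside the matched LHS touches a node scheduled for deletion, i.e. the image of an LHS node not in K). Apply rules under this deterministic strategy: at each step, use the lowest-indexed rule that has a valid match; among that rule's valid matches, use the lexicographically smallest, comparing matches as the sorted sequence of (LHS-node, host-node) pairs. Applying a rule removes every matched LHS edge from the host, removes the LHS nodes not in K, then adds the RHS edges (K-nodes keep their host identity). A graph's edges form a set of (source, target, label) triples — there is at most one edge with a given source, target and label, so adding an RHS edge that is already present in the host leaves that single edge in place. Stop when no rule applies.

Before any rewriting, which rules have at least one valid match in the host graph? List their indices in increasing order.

R0: 4 valid matches — {0↦0, 1↦2, 2↦3}, {0↦0, 1↦2, 2↦5}, {0↦0, 1↦4, 2↦3} (+1 more)
R1: no valid match — LHS pattern not found

Answer: [R0]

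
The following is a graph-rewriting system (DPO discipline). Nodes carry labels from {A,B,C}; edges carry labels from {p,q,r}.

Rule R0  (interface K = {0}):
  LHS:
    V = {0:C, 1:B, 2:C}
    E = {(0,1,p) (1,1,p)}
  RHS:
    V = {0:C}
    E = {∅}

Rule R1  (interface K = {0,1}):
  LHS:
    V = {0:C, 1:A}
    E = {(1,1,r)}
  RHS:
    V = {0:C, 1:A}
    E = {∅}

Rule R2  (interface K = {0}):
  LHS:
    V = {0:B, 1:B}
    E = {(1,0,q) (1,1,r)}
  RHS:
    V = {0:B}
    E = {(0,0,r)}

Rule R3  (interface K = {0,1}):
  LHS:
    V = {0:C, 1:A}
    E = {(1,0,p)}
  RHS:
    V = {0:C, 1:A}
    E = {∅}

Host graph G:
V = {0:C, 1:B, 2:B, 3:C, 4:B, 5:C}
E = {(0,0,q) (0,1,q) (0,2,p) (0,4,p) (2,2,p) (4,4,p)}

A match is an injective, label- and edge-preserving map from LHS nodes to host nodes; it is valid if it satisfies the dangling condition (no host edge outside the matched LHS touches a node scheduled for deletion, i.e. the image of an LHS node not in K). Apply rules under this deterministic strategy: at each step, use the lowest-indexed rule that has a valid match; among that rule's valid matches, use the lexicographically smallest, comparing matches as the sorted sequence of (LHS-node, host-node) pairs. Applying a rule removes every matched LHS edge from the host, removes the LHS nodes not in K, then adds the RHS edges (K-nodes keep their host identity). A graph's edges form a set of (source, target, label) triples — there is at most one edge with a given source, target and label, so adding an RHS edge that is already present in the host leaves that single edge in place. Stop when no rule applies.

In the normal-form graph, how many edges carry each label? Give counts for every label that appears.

Answer: q:2

Derivation:
start.  V:6 E:6  edges: 0-q->0 0-q->1 0-p->2 0-p->4 2-p->2 4-p->4
1. fire R0 via {0↦0, 1↦2, 2↦3}  →  V:4 E:4  edges: 0-q->0 0-q->1 0-p->4 4-p->4
2. fire R0 via {0↦0, 1↦4, 2↦5}  →  V:2 E:2  edges: 0-q->0 0-q->1
final graph: no rule applies after step 2
NF edges: [(0, 0, 'q'), (0, 1, 'q')]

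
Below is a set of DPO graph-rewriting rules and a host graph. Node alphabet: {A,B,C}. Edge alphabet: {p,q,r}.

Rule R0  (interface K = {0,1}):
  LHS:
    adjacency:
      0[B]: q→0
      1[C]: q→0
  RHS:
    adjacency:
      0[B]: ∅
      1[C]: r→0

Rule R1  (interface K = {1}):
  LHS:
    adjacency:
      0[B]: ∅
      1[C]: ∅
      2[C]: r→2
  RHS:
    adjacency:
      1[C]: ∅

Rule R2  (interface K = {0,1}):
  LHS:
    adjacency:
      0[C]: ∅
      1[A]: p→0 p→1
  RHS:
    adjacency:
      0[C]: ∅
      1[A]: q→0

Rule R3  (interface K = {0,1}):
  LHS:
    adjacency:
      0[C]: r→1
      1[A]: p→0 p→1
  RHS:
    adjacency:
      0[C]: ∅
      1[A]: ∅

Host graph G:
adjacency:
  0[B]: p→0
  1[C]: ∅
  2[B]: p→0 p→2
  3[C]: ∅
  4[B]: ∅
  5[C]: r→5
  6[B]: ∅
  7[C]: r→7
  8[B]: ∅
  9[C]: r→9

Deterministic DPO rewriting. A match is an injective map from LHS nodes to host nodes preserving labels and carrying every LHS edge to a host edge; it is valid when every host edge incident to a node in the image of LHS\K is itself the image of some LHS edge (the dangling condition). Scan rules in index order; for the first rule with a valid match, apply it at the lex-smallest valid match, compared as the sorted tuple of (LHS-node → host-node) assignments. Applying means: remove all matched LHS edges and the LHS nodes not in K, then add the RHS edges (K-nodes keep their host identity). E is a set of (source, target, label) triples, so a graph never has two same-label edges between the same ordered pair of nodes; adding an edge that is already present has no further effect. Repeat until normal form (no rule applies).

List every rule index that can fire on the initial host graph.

R0: no valid match — LHS pattern not found
R1: 36 valid matches — {0↦4, 1↦1, 2↦5}, {0↦4, 1↦1, 2↦7}, {0↦4, 1↦1, 2↦9} (+33 more)
R2: no valid match — LHS pattern not found
R3: no valid match — LHS pattern not found

Answer: [R1]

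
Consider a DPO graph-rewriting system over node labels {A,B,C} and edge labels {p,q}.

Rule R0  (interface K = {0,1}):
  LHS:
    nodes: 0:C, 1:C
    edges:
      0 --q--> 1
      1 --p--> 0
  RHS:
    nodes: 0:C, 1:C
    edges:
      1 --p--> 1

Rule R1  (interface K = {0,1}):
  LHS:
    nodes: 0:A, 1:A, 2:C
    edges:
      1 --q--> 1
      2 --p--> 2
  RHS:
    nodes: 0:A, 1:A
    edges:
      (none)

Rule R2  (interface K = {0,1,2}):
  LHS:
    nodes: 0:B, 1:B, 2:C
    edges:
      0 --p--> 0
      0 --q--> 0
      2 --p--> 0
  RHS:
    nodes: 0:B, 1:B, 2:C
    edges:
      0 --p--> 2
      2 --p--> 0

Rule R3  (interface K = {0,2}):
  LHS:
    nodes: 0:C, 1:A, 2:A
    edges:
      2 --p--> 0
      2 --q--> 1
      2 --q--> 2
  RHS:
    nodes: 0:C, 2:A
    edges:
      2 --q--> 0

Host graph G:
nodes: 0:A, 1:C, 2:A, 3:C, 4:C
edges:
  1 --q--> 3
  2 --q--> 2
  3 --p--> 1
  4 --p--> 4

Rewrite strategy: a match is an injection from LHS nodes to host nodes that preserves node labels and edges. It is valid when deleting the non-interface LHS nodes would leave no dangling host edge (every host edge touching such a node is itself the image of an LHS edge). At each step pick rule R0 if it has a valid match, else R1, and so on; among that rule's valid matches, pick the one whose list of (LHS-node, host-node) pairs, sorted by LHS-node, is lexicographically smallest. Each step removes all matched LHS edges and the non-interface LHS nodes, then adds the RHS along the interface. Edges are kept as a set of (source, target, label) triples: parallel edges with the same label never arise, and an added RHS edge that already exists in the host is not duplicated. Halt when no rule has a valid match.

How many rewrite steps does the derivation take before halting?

Answer: 2

Steps:
initial: |V|=5 |E|=4  E = 1-q->3 2-q->2 3-p->1 4-p->4
step 1: apply R0 at {0↦1, 1↦3}  → |V|=5 |E|=3  E = 2-q->2 3-p->3 4-p->4
step 2: apply R1 at {0↦0, 1↦2, 2↦3}  → |V|=4 |E|=1  E = 4-p->4
final graph: no rule applies after step 2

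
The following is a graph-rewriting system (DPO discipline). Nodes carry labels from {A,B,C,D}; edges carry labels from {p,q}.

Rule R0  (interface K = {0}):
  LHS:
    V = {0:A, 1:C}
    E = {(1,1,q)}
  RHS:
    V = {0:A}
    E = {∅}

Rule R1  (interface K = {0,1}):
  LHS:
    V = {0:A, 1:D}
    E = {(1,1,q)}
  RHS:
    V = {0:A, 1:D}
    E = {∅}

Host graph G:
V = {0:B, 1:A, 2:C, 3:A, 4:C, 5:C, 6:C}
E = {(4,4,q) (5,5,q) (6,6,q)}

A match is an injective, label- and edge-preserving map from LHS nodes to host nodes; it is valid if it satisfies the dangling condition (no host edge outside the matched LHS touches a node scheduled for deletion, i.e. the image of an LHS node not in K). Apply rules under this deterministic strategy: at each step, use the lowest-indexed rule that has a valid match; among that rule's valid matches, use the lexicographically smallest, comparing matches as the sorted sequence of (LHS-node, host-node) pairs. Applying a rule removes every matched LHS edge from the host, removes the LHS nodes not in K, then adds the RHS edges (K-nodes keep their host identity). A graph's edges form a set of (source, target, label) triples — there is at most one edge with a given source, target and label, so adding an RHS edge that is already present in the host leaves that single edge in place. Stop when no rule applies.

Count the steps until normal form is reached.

initial: |V|=7 |E|=3  E = 4-q->4 5-q->5 6-q->6
step 1: apply R0 at {0↦1, 1↦4}  → |V|=6 |E|=2  E = 5-q->5 6-q->6
step 2: apply R0 at {0↦1, 1↦5}  → |V|=5 |E|=1  E = 6-q->6
step 3: apply R0 at {0↦1, 1↦6}  → |V|=4 |E|=0  E = ∅
halt: no rule applies after step 3

Answer: 3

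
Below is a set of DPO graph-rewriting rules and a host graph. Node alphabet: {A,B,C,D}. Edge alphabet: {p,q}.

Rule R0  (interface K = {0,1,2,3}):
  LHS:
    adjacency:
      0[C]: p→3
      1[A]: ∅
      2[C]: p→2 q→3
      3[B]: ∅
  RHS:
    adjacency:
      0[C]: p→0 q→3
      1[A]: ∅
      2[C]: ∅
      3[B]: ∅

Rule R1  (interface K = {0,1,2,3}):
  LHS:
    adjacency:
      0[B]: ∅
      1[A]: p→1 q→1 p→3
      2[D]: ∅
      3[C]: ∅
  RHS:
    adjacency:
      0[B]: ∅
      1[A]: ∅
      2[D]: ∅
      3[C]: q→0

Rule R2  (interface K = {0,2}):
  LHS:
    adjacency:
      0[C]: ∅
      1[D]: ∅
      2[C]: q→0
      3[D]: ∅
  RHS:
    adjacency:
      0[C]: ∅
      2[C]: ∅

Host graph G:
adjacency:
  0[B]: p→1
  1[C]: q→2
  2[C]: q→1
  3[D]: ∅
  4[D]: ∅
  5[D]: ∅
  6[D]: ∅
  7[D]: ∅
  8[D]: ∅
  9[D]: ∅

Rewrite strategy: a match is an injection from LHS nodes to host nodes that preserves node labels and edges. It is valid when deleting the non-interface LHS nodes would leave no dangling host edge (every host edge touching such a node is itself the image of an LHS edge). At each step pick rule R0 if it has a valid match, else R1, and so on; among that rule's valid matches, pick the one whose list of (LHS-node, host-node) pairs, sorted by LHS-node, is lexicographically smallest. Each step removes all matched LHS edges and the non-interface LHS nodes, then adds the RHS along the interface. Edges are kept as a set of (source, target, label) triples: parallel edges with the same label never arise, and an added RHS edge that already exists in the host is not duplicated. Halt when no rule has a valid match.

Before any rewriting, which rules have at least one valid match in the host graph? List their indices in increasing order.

Answer: [R2]

Steps:
R0: no valid match — LHS pattern not found
R1: no valid match — LHS pattern not found
R2: 84 valid matches — {0↦1, 1↦3, 2↦2, 3↦4}, {0↦1, 1↦3, 2↦2, 3↦5}, {0↦1, 1↦3, 2↦2, 3↦6} (+81 more)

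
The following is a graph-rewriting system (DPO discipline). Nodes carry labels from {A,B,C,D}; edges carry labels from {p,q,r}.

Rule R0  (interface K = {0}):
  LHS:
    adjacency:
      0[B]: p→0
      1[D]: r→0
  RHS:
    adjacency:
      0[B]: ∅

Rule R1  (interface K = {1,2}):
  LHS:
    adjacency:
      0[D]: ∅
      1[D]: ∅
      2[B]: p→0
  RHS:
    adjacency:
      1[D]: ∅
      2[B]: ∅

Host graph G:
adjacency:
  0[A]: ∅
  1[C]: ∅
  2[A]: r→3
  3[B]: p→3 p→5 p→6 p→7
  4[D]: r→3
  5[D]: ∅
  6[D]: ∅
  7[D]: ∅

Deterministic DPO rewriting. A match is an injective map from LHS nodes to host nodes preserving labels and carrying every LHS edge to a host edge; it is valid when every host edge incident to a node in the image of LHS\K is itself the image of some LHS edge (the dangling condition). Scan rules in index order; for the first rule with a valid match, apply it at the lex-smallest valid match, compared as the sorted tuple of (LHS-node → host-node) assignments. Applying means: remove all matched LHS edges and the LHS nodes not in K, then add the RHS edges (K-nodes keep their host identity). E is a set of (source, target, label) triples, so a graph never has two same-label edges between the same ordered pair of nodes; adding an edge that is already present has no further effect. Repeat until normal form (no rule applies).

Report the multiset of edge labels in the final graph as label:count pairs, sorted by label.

Answer: p:1 r:1

Rewrite trace:
[0] host  ⇒  8 nodes, 6 edges  {2-r->3 3-p->3 3-p->5 3-p->6 3-p->7 4-r->3}
[1] R0 @ {0↦3, 1↦4}  ⇒  7 nodes, 4 edges  {2-r->3 3-p->5 3-p->6 3-p->7}
[2] R1 @ {0↦5, 1↦6, 2↦3}  ⇒  6 nodes, 3 edges  {2-r->3 3-p->6 3-p->7}
[3] R1 @ {0↦6, 1↦7, 2↦3}  ⇒  5 nodes, 2 edges  {2-r->3 3-p->7}
halt: no rule applies after step 3
NF edges: [(2, 3, 'r'), (3, 7, 'p')]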